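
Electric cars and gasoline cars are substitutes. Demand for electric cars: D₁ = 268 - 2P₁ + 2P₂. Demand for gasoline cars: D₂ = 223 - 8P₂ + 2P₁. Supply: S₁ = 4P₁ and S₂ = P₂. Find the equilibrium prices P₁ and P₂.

P₁ = 57.16, P₂ = 37.48

Market 1: 268 - 2P₁ + 2P₂ = 4P₁ → 6P₁ - 2P₂ = 268.
Market 2: 9P₂ - 2P₁ = 223.
Eliminating P₂: 9×(1) + 2×(2) gives 50P₁ = 2858, so P₁ = 57.16.
Back-substitute into (2): P₂ = (223 + 2×57.16) / 9 = 37.48.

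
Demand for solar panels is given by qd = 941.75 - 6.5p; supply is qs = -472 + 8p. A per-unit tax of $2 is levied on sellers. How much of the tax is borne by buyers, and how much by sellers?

Buyers bear 32/29, sellers bear 26/29

Pre-tax equilibrium: p* = 97.5, q* = 308.
Tax on sellers shifts supply to qs = -472 + 8(p − 2) = -488 + 8p.
941.75 - 6.5p = -488 + 8p gives buyer price pb = 5719/58; sellers receive ps = 5719/58 − 2 = 5603/58.
New quantity: q = 941.75 − 6.5(5719/58) = 8724/29.
Buyer burden = 5719/58 − 97.5 = 32/29; seller burden = 97.5 − 5603/58 = 26/29.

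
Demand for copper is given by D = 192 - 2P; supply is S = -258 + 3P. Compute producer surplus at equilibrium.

Producer surplus = 24

Equilibrium: 192 - 2P = -258 + 3P gives P* = 90, Q* = 12.
Supply starts at P = 86 (where S = 0).
PS = ½(90 − 86)(12) = 24.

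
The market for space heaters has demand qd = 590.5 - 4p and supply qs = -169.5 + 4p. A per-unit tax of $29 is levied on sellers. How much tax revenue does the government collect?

Tax revenue = 4422.5

Pre-tax equilibrium: p* = 95, q* = 210.5.
Tax on sellers shifts supply to qs = -169.5 + 4(p − 29) = -285.5 + 4p.
590.5 - 4p = -285.5 + 4p gives buyer price pb = 109.5; sellers receive ps = 109.5 − 29 = 80.5.
New quantity: q = 590.5 − 4(109.5) = 152.5.
Revenue = 29 × 152.5 = 4422.5.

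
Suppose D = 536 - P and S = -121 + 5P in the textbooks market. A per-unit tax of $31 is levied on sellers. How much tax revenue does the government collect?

Pre-tax equilibrium: P* = 109.5, Q* = 426.5.
Tax on sellers shifts supply to S = -121 + 5(P − 31) = -276 + 5P.
536 - P = -276 + 5P gives buyer price Pb = 406/3; sellers receive Ps = 406/3 − 31 = 313/3.
New quantity: Q = 536 − 1(406/3) = 1202/3.
Revenue = 31 × 1202/3 = 37262/3.

Tax revenue = 37262/3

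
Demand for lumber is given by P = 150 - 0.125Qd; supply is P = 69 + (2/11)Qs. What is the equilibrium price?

P* = 117

Set the two price expressions equal: 150 - 0.125Q = 69 + (2/11)Q.
81 = (27/88)Q, so Q* = 264.
P* = 150 − (0.125)(264) = 117.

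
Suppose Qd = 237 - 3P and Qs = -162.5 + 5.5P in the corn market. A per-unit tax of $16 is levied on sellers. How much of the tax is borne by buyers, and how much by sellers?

Pre-tax equilibrium: P* = 47, Q* = 96.
Tax on sellers shifts supply to Qs = -162.5 + 5.5(P − 16) = -250.5 + 5.5P.
237 - 3P = -250.5 + 5.5P gives buyer price Pb = 975/17; sellers receive Ps = 975/17 − 16 = 703/17.
New quantity: Q = 237 − 3(975/17) = 1104/17.
Buyer burden = 975/17 − 47 = 176/17; seller burden = 47 − 703/17 = 96/17.

Buyers bear 176/17, sellers bear 96/17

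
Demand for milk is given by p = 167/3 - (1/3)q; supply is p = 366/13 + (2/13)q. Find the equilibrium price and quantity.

Set the two price expressions equal: 167/3 - (1/3)q = 366/13 + (2/13)q.
1073/39 = (19/39)q, so q* = 1073/19.
p* = 167/3 − (1/3)(1073/19) = 700/19.

p* = 700/19, q* = 1073/19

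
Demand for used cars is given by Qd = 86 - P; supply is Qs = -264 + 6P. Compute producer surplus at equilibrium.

Equilibrium: 86 - P = -264 + 6P gives P* = 50, Q* = 36.
Supply starts at P = 44 (where Qs = 0).
PS = ½(50 − 44)(36) = 108.

Producer surplus = 108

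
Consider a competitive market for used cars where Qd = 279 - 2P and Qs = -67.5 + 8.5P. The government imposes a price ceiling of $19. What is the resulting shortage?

Equilibrium price would be P* = 33, so the ceiling at 19 binds.
At P = 19: Qd = 279 − 2(19) = 241, Qs = -67.5 + 8.5(19) = 94.
Shortage = 241 − 94 = 147.

Shortage = 147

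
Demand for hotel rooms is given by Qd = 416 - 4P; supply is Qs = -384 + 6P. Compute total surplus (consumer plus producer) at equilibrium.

Equilibrium: 416 - 4P = -384 + 6P gives P* = 80, Q* = 96.
Demand choke price: P = 104; supply starts at P = 64.
CS = ½(104 − 80)(96) = 1152; PS = ½(80 − 64)(96) = 768.

Total surplus = 1920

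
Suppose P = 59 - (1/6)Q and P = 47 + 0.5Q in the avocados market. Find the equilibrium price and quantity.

P* = 56, Q* = 18

Set the two price expressions equal: 59 - (1/6)Q = 47 + 0.5Q.
12 = (2/3)Q, so Q* = 18.
P* = 59 − (1/6)(18) = 56.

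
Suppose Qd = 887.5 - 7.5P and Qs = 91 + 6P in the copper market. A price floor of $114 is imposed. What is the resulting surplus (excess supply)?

Equilibrium price would be P* = 59, so the floor at 114 binds.
At P = 114: Qd = 32.5, Qs = 775.
Surplus = 775 − 32.5 = 742.5.

Surplus = 742.5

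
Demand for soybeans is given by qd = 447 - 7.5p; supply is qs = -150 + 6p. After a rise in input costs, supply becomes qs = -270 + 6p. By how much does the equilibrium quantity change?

Δq = -200/3

Original equilibrium: p* = 398/9, q* = 346/3.
New equilibrium: 447 - 7.5p = -270 + 6p, so 717 = 13.5p and p' = 478/9; q' = 447 − 7.5(478/9) = 146/3.
Change in quantity: 146/3 − 346/3 = -200/3.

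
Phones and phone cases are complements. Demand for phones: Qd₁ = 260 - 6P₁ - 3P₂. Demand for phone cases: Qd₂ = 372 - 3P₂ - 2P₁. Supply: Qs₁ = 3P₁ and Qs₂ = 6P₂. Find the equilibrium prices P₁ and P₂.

Market 1: 260 - 6P₁ - 3P₂ = 3P₁ → 9P₁ + 3P₂ = 260.
Market 2: 9P₂ + 2P₁ = 372.
Eliminating P₂: 9×(1) − 3×(2) gives 75P₁ = 1224, so P₁ = 16.32.
Back-substitute into (2): P₂ = (372 − 2×16.32) / 9 = 2828/75.

P₁ = 16.32, P₂ = 2828/75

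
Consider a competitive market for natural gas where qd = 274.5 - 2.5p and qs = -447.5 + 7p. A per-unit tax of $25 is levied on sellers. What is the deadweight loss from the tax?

Deadweight loss = 21875/38

Pre-tax equilibrium: p* = 76, q* = 84.5.
Tax on sellers shifts supply to qs = -447.5 + 7(p − 25) = -622.5 + 7p.
274.5 - 2.5p = -622.5 + 7p gives buyer price pb = 1794/19; sellers receive ps = 1794/19 − 25 = 1319/19.
New quantity: q = 274.5 − 2.5(1794/19) = 1461/38.
DWL = ½ × 25 × (84.5 − 1461/38) = 21875/38.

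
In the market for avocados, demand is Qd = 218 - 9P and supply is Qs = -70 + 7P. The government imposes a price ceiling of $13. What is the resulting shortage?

Shortage = 80

Equilibrium price would be P* = 18, so the ceiling at 13 binds.
At P = 13: Qd = 218 − 9(13) = 101, Qs = -70 + 7(13) = 21.
Shortage = 101 − 21 = 80.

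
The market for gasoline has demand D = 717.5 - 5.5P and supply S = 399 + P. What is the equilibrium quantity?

Q* = 448

Set D = S: 717.5 - 5.5P = 399 + P.
318.5 = 6.5P, so P* = 49.
Q* = 717.5 − 5.5(49) = 448.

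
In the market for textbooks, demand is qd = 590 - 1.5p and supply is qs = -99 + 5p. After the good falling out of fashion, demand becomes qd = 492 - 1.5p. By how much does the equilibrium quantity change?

Original equilibrium: p* = 106, q* = 431.
New equilibrium: 492 - 1.5p = -99 + 5p, so 591 = 6.5p and p' = 1182/13; q' = 492 − 1.5(1182/13) = 4623/13.
Change in quantity: 4623/13 − 431 = -980/13.

Δq = -980/13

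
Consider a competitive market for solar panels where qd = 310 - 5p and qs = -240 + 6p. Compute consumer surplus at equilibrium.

Consumer surplus = 360

Equilibrium: 310 - 5p = -240 + 6p gives p* = 50, q* = 60.
Demand choke price (qd = 0): p = 62.
CS = ½(62 − 50)(60) = 360.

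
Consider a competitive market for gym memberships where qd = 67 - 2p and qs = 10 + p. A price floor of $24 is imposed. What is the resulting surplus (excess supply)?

Surplus = 15

Equilibrium price would be p* = 19, so the floor at 24 binds.
At p = 24: qd = 19, qs = 34.
Surplus = 34 − 19 = 15.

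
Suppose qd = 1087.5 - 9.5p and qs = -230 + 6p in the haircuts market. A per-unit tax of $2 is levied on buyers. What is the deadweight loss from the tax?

Pre-tax equilibrium: p* = 85, q* = 280.
Tax on buyers shifts demand to qd = 1087.5 − 9.5(p + 2) = 1068.5 - 9.5p.
1068.5 - 9.5p = -230 + 6p gives seller price ps = 2597/31; buyers pay pb = 2597/31 + 2 = 2659/31.
New quantity: q = 1087.5 − 9.5(2659/31) = 8452/31.
DWL = ½ × 2 × (280 − 8452/31) = 228/31.

Deadweight loss = 228/31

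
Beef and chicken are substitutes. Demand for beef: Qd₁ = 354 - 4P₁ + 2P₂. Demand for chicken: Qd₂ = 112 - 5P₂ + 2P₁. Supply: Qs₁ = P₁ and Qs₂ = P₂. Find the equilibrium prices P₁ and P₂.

Market 1: 354 - 4P₁ + 2P₂ = P₁ → 5P₁ - 2P₂ = 354.
Market 2: 6P₂ - 2P₁ = 112.
Eliminating P₂: 6×(1) + 2×(2) gives 26P₁ = 2348, so P₁ = 1174/13.
Back-substitute into (2): P₂ = (112 + 2×1174/13) / 6 = 634/13.

P₁ = 1174/13, P₂ = 634/13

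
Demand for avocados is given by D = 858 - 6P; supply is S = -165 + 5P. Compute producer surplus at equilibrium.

Equilibrium: 858 - 6P = -165 + 5P gives P* = 93, Q* = 300.
Supply starts at P = 33 (where S = 0).
PS = ½(93 − 33)(300) = 9000.

Producer surplus = 9000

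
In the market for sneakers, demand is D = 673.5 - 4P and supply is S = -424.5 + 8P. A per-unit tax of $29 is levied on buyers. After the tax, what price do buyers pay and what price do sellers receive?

Buyers pay 665/6, sellers receive 491/6

Pre-tax equilibrium: P* = 91.5, Q* = 307.5.
Tax on buyers shifts demand to D = 673.5 − 4(P + 29) = 557.5 - 4P.
557.5 - 4P = -424.5 + 8P gives seller price Ps = 491/6; buyers pay Pb = 491/6 + 29 = 665/6.
New quantity: Q = 673.5 − 4(665/6) = 1381/6.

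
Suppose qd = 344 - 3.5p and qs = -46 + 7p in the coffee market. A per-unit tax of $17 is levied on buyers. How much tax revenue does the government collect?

Tax revenue = 8891/3

Pre-tax equilibrium: p* = 260/7, q* = 214.
Tax on buyers shifts demand to qd = 344 − 3.5(p + 17) = 284.5 - 3.5p.
284.5 - 3.5p = -46 + 7p gives seller price ps = 661/21; buyers pay pb = 661/21 + 17 = 1018/21.
New quantity: q = 344 − 3.5(1018/21) = 523/3.
Revenue = 17 × 523/3 = 8891/3.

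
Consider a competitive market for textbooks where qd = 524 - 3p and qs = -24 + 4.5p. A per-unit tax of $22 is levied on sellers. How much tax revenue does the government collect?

Pre-tax equilibrium: p* = 1096/15, q* = 304.8.
Tax on sellers shifts supply to qs = -24 + 4.5(p − 22) = -123 + 4.5p.
524 - 3p = -123 + 4.5p gives buyer price pb = 1294/15; sellers receive ps = 1294/15 − 22 = 964/15.
New quantity: q = 524 − 3(1294/15) = 265.2.
Revenue = 22 × 265.2 = 5834.4.

Tax revenue = 5834.4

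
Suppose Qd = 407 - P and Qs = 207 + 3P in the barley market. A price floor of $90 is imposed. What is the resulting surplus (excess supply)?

Equilibrium price would be P* = 50, so the floor at 90 binds.
At P = 90: Qd = 317, Qs = 477.
Surplus = 477 − 317 = 160.

Surplus = 160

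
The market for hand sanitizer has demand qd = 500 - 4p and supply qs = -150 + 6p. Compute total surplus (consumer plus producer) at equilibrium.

Total surplus = 12000

Equilibrium: 500 - 4p = -150 + 6p gives p* = 65, q* = 240.
Demand choke price: p = 125; supply starts at p = 25.
CS = ½(125 − 65)(240) = 7200; PS = ½(65 − 25)(240) = 4800.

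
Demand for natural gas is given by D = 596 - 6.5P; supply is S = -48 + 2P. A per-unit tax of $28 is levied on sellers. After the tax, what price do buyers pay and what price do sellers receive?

Buyers pay 1400/17, sellers receive 924/17

Pre-tax equilibrium: P* = 1288/17, Q* = 1760/17.
Tax on sellers shifts supply to S = -48 + 2(P − 28) = -104 + 2P.
596 - 6.5P = -104 + 2P gives buyer price Pb = 1400/17; sellers receive Ps = 1400/17 − 28 = 924/17.
New quantity: Q = 596 − 6.5(1400/17) = 1032/17.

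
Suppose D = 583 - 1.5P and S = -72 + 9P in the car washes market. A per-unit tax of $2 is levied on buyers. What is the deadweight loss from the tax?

Deadweight loss = 18/7

Pre-tax equilibrium: P* = 1310/21, Q* = 3426/7.
Tax on buyers shifts demand to D = 583 − 1.5(P + 2) = 580 - 1.5P.
580 - 1.5P = -72 + 9P gives seller price Ps = 1304/21; buyers pay Pb = 1304/21 + 2 = 1346/21.
New quantity: Q = 583 − 1.5(1346/21) = 3408/7.
DWL = ½ × 2 × (3426/7 − 3408/7) = 18/7.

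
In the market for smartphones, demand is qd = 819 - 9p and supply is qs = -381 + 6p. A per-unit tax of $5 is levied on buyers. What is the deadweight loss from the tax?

Deadweight loss = 45

Pre-tax equilibrium: p* = 80, q* = 99.
Tax on buyers shifts demand to qd = 819 − 9(p + 5) = 774 - 9p.
774 - 9p = -381 + 6p gives seller price ps = 77; buyers pay pb = 77 + 5 = 82.
New quantity: q = 819 − 9(82) = 81.
DWL = ½ × 5 × (99 − 81) = 45.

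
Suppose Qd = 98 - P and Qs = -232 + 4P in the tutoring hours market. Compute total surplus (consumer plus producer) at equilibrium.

Equilibrium: 98 - P = -232 + 4P gives P* = 66, Q* = 32.
Demand choke price: P = 98; supply starts at P = 58.
CS = ½(98 − 66)(32) = 512; PS = ½(66 − 58)(32) = 128.

Total surplus = 640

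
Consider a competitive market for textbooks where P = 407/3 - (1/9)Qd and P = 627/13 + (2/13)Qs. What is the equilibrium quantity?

Q* = 330

Set the two price expressions equal: 407/3 - (1/9)Q = 627/13 + (2/13)Q.
3410/39 = (31/117)Q, so Q* = 330.
P* = 407/3 − (1/9)(330) = 99.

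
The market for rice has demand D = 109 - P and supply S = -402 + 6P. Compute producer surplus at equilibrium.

Producer surplus = 108

Equilibrium: 109 - P = -402 + 6P gives P* = 73, Q* = 36.
Supply starts at P = 67 (where S = 0).
PS = ½(73 − 67)(36) = 108.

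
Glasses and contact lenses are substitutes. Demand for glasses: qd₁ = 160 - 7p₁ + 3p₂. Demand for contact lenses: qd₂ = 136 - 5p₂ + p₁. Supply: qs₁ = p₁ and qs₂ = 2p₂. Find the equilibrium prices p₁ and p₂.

Market 1: 160 - 7p₁ + 3p₂ = p₁ → 8p₁ - 3p₂ = 160.
Market 2: 7p₂ - p₁ = 136.
Eliminating p₂: 7×(1) + 3×(2) gives 53p₁ = 1528, so p₁ = 1528/53.
Back-substitute into (2): p₂ = (136 + 1×1528/53) / 7 = 1248/53.

p₁ = 1528/53, p₂ = 1248/53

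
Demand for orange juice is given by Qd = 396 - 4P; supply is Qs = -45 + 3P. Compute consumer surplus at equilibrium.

Equilibrium: 396 - 4P = -45 + 3P gives P* = 63, Q* = 144.
Demand choke price (Qd = 0): P = 99.
CS = ½(99 − 63)(144) = 2592.

Consumer surplus = 2592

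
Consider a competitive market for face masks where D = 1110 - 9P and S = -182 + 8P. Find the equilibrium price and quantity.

P* = 76, Q* = 426

Set D = S: 1110 - 9P = -182 + 8P.
1292 = 17P, so P* = 76.
Q* = 1110 − 9(76) = 426.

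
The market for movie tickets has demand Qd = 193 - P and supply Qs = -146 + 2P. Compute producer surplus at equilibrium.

Equilibrium: 193 - P = -146 + 2P gives P* = 113, Q* = 80.
Supply starts at P = 73 (where Qs = 0).
PS = ½(113 − 73)(80) = 1600.

Producer surplus = 1600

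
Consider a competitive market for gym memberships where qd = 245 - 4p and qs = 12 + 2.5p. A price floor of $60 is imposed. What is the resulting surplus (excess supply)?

Surplus = 157

Equilibrium price would be p* = 466/13, so the floor at 60 binds.
At p = 60: qd = 5, qs = 162.
Surplus = 162 − 5 = 157.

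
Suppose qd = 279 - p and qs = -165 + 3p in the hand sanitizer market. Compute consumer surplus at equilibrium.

Equilibrium: 279 - p = -165 + 3p gives p* = 111, q* = 168.
Demand choke price (qd = 0): p = 279.
CS = ½(279 − 111)(168) = 14112.

Consumer surplus = 14112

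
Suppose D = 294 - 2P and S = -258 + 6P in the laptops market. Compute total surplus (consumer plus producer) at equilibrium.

Equilibrium: 294 - 2P = -258 + 6P gives P* = 69, Q* = 156.
Demand choke price: P = 147; supply starts at P = 43.
CS = ½(147 − 69)(156) = 6084; PS = ½(69 − 43)(156) = 2028.

Total surplus = 8112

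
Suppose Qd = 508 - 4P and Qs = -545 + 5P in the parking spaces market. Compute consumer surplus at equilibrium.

Equilibrium: 508 - 4P = -545 + 5P gives P* = 117, Q* = 40.
Demand choke price (Qd = 0): P = 127.
CS = ½(127 − 117)(40) = 200.

Consumer surplus = 200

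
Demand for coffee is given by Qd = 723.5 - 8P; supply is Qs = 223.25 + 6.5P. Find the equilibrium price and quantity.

P* = 34.5, Q* = 447.5

Set Qd = Qs: 723.5 - 8P = 223.25 + 6.5P.
500.25 = 14.5P, so P* = 34.5.
Q* = 723.5 − 8(34.5) = 447.5.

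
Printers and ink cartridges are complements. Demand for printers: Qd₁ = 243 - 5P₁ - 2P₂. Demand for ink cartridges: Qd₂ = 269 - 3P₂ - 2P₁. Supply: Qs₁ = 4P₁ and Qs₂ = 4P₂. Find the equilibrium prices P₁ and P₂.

Market 1: 243 - 5P₁ - 2P₂ = 4P₁ → 9P₁ + 2P₂ = 243.
Market 2: 7P₂ + 2P₁ = 269.
Eliminating P₂: 7×(1) − 2×(2) gives 59P₁ = 1163, so P₁ = 1163/59.
Back-substitute into (2): P₂ = (269 − 2×1163/59) / 7 = 1935/59.

P₁ = 1163/59, P₂ = 1935/59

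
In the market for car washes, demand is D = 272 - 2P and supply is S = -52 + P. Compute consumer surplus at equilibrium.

Consumer surplus = 784

Equilibrium: 272 - 2P = -52 + P gives P* = 108, Q* = 56.
Demand choke price (D = 0): P = 136.
CS = ½(136 − 108)(56) = 784.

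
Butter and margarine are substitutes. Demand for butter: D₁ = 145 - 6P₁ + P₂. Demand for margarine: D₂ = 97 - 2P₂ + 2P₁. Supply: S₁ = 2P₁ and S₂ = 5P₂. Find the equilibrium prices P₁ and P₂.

Market 1: 145 - 6P₁ + P₂ = 2P₁ → 8P₁ - P₂ = 145.
Market 2: 7P₂ - 2P₁ = 97.
Eliminating P₂: 7×(1) + 1×(2) gives 54P₁ = 1112, so P₁ = 556/27.
Back-substitute into (2): P₂ = (97 + 2×556/27) / 7 = 533/27.

P₁ = 556/27, P₂ = 533/27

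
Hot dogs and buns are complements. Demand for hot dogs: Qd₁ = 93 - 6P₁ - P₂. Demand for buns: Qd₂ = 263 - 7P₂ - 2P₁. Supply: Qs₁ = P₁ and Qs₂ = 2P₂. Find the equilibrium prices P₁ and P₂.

P₁ = 574/61, P₂ = 1655/61

Market 1: 93 - 6P₁ - P₂ = P₁ → 7P₁ + P₂ = 93.
Market 2: 9P₂ + 2P₁ = 263.
Eliminating P₂: 9×(1) − 1×(2) gives 61P₁ = 574, so P₁ = 574/61.
Back-substitute into (2): P₂ = (263 − 2×574/61) / 9 = 1655/61.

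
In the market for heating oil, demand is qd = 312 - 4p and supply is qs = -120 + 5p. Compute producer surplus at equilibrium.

Producer surplus = 1440

Equilibrium: 312 - 4p = -120 + 5p gives p* = 48, q* = 120.
Supply starts at p = 24 (where qs = 0).
PS = ½(48 − 24)(120) = 1440.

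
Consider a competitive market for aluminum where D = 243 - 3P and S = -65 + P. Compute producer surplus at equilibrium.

Producer surplus = 72

Equilibrium: 243 - 3P = -65 + P gives P* = 77, Q* = 12.
Supply starts at P = 65 (where S = 0).
PS = ½(77 − 65)(12) = 72.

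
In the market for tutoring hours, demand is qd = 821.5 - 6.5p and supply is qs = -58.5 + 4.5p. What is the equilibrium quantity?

q* = 301.5

Set qd = qs: 821.5 - 6.5p = -58.5 + 4.5p.
880 = 11p, so p* = 80.
q* = 821.5 − 6.5(80) = 301.5.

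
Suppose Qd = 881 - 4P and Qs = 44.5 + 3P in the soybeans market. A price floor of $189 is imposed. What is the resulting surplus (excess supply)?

Surplus = 486.5

Equilibrium price would be P* = 119.5, so the floor at 189 binds.
At P = 189: Qd = 125, Qs = 611.5.
Surplus = 611.5 − 125 = 486.5.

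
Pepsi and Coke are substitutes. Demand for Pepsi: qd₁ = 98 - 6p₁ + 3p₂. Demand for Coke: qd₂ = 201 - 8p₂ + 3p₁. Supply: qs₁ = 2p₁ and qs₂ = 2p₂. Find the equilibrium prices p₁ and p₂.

p₁ = 1583/71, p₂ = 1902/71

Market 1: 98 - 6p₁ + 3p₂ = 2p₁ → 8p₁ - 3p₂ = 98.
Market 2: 10p₂ - 3p₁ = 201.
Eliminating p₂: 10×(1) + 3×(2) gives 71p₁ = 1583, so p₁ = 1583/71.
Back-substitute into (2): p₂ = (201 + 3×1583/71) / 10 = 1902/71.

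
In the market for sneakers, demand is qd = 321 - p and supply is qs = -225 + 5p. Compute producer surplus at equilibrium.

Equilibrium: 321 - p = -225 + 5p gives p* = 91, q* = 230.
Supply starts at p = 45 (where qs = 0).
PS = ½(91 − 45)(230) = 5290.

Producer surplus = 5290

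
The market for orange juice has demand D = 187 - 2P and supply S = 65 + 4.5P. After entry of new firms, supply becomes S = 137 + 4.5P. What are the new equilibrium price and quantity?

P' = 100/13, Q' = 2231/13

Original equilibrium: P* = 244/13, Q* = 1943/13.
New equilibrium: 187 - 2P = 137 + 4.5P, so 50 = 6.5P and P' = 100/13; Q' = 187 − 2(100/13) = 2231/13.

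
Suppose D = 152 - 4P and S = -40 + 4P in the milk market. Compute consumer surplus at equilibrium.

Consumer surplus = 392

Equilibrium: 152 - 4P = -40 + 4P gives P* = 24, Q* = 56.
Demand choke price (D = 0): P = 38.
CS = ½(38 − 24)(56) = 392.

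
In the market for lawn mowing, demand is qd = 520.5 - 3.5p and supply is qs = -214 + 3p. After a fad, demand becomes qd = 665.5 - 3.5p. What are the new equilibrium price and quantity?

p' = 1759/13, q' = 2495/13

Original equilibrium: p* = 113, q* = 125.
New equilibrium: 665.5 - 3.5p = -214 + 3p, so 879.5 = 6.5p and p' = 1759/13; q' = 665.5 − 3.5(1759/13) = 2495/13.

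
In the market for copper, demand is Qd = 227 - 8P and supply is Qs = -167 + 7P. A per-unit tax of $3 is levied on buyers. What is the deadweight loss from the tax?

Deadweight loss = 16.8

Pre-tax equilibrium: P* = 394/15, Q* = 253/15.
Tax on buyers shifts demand to Qd = 227 − 8(P + 3) = 203 - 8P.
203 - 8P = -167 + 7P gives seller price Ps = 74/3; buyers pay Pb = 74/3 + 3 = 83/3.
New quantity: Q = 227 − 8(83/3) = 17/3.
DWL = ½ × 3 × (253/15 − 17/3) = 16.8.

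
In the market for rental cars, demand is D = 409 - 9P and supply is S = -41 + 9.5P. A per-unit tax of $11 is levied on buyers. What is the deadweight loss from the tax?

Deadweight loss = 20691/74

Pre-tax equilibrium: P* = 900/37, Q* = 7033/37.
Tax on buyers shifts demand to D = 409 − 9(P + 11) = 310 - 9P.
310 - 9P = -41 + 9.5P gives seller price Ps = 702/37; buyers pay Pb = 702/37 + 11 = 1109/37.
New quantity: Q = 409 − 9(1109/37) = 5152/37.
DWL = ½ × 11 × (7033/37 − 5152/37) = 20691/74.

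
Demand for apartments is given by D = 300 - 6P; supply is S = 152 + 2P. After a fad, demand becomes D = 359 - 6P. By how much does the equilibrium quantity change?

Original equilibrium: P* = 18.5, Q* = 189.
New equilibrium: 359 - 6P = 152 + 2P, so 207 = 8P and P' = 25.875; Q' = 359 − 6(25.875) = 203.75.
Change in quantity: 203.75 − 189 = 14.75.

ΔQ = 14.75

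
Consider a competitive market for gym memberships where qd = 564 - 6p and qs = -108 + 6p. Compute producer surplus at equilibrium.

Producer surplus = 4332

Equilibrium: 564 - 6p = -108 + 6p gives p* = 56, q* = 228.
Supply starts at p = 18 (where qs = 0).
PS = ½(56 − 18)(228) = 4332.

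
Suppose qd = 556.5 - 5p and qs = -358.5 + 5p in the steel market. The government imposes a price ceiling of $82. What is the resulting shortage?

Equilibrium price would be p* = 91.5, so the ceiling at 82 binds.
At p = 82: qd = 556.5 − 5(82) = 146.5, qs = -358.5 + 5(82) = 51.5.
Shortage = 146.5 − 51.5 = 95.

Shortage = 95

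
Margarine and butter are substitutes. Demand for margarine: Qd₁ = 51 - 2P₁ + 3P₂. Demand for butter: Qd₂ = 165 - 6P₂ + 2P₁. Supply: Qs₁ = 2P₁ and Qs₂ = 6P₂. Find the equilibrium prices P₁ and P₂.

P₁ = 369/14, P₂ = 127/7

Market 1: 51 - 2P₁ + 3P₂ = 2P₁ → 4P₁ - 3P₂ = 51.
Market 2: 12P₂ - 2P₁ = 165.
Eliminating P₂: 12×(1) + 3×(2) gives 42P₁ = 1107, so P₁ = 369/14.
Back-substitute into (2): P₂ = (165 + 2×369/14) / 12 = 127/7.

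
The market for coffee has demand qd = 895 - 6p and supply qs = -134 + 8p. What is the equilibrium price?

Set qd = qs: 895 - 6p = -134 + 8p.
1029 = 14p, so p* = 73.5.
q* = 895 − 6(73.5) = 454.

p* = 73.5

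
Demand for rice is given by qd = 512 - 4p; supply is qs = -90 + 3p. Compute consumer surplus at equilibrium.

Consumer surplus = 3528

Equilibrium: 512 - 4p = -90 + 3p gives p* = 86, q* = 168.
Demand choke price (qd = 0): p = 128.
CS = ½(128 − 86)(168) = 3528.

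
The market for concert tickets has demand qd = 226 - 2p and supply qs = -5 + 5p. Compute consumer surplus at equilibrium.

Equilibrium: 226 - 2p = -5 + 5p gives p* = 33, q* = 160.
Demand choke price (qd = 0): p = 113.
CS = ½(113 − 33)(160) = 6400.

Consumer surplus = 6400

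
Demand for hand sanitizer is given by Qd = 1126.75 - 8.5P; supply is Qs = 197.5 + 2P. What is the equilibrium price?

P* = 88.5

Set Qd = Qs: 1126.75 - 8.5P = 197.5 + 2P.
929.25 = 10.5P, so P* = 88.5.
Q* = 1126.75 − 8.5(88.5) = 374.5.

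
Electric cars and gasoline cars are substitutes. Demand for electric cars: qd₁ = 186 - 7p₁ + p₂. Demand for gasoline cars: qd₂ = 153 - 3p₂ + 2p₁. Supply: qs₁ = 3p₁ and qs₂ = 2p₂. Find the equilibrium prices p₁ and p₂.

Market 1: 186 - 7p₁ + p₂ = 3p₁ → 10p₁ - p₂ = 186.
Market 2: 5p₂ - 2p₁ = 153.
Eliminating p₂: 5×(1) + 1×(2) gives 48p₁ = 1083, so p₁ = 22.5625.
Back-substitute into (2): p₂ = (153 + 2×22.5625) / 5 = 39.625.

p₁ = 22.5625, p₂ = 39.625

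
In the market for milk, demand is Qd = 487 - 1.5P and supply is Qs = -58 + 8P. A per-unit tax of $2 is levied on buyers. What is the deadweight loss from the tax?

Pre-tax equilibrium: P* = 1090/19, Q* = 7618/19.
Tax on buyers shifts demand to Qd = 487 − 1.5(P + 2) = 484 - 1.5P.
484 - 1.5P = -58 + 8P gives seller price Ps = 1084/19; buyers pay Pb = 1084/19 + 2 = 1122/19.
New quantity: Q = 487 − 1.5(1122/19) = 7570/19.
DWL = ½ × 2 × (7618/19 − 7570/19) = 48/19.

Deadweight loss = 48/19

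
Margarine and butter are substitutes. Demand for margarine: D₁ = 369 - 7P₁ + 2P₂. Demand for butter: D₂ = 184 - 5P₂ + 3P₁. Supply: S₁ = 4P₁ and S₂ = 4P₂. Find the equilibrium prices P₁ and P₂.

Market 1: 369 - 7P₁ + 2P₂ = 4P₁ → 11P₁ - 2P₂ = 369.
Market 2: 9P₂ - 3P₁ = 184.
Eliminating P₂: 9×(1) + 2×(2) gives 93P₁ = 3689, so P₁ = 119/3.
Back-substitute into (2): P₂ = (184 + 3×119/3) / 9 = 101/3.

P₁ = 119/3, P₂ = 101/3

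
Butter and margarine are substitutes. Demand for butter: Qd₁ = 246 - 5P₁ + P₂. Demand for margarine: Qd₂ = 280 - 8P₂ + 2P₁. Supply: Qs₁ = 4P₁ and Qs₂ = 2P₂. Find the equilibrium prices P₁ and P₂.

P₁ = 685/22, P₂ = 753/22

Market 1: 246 - 5P₁ + P₂ = 4P₁ → 9P₁ - P₂ = 246.
Market 2: 10P₂ - 2P₁ = 280.
Eliminating P₂: 10×(1) + 1×(2) gives 88P₁ = 2740, so P₁ = 685/22.
Back-substitute into (2): P₂ = (280 + 2×685/22) / 10 = 753/22.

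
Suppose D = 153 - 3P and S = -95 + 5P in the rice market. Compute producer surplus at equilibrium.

Producer surplus = 360

Equilibrium: 153 - 3P = -95 + 5P gives P* = 31, Q* = 60.
Supply starts at P = 19 (where S = 0).
PS = ½(31 − 19)(60) = 360.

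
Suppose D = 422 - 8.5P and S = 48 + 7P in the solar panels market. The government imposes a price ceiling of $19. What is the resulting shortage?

Equilibrium price would be P* = 748/31, so the ceiling at 19 binds.
At P = 19: D = 422 − 8.5(19) = 260.5, S = 48 + 7(19) = 181.
Shortage = 260.5 − 181 = 79.5.

Shortage = 79.5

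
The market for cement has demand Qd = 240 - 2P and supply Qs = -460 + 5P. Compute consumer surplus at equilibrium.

Equilibrium: 240 - 2P = -460 + 5P gives P* = 100, Q* = 40.
Demand choke price (Qd = 0): P = 120.
CS = ½(120 − 100)(40) = 400.

Consumer surplus = 400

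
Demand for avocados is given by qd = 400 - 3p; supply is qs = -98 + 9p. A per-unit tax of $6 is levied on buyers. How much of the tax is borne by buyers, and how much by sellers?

Buyers bear $4.5, sellers bear $1.5

Pre-tax equilibrium: p* = 41.5, q* = 275.5.
Tax on buyers shifts demand to qd = 400 − 3(p + 6) = 382 - 3p.
382 - 3p = -98 + 9p gives seller price ps = 40; buyers pay pb = 40 + 6 = 46.
New quantity: q = 400 − 3(46) = 262.
Buyer burden = 46 − 41.5 = 4.5; seller burden = 41.5 − 40 = 1.5.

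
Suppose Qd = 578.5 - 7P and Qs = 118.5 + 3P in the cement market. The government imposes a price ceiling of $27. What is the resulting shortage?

Equilibrium price would be P* = 46, so the ceiling at 27 binds.
At P = 27: Qd = 578.5 − 7(27) = 389.5, Qs = 118.5 + 3(27) = 199.5.
Shortage = 389.5 − 199.5 = 190.

Shortage = 190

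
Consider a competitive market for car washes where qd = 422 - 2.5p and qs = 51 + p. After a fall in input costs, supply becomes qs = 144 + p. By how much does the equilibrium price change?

Δp = -186/7

Original equilibrium: p* = 106, q* = 157.
New equilibrium: 422 - 2.5p = 144 + p, so 278 = 3.5p and p' = 556/7; q' = 422 − 2.5(556/7) = 1564/7.
Change in price: 556/7 − 106 = -186/7.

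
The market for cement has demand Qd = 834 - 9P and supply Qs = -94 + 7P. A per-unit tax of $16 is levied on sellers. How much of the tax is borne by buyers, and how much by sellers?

Pre-tax equilibrium: P* = 58, Q* = 312.
Tax on sellers shifts supply to Qs = -94 + 7(P − 16) = -206 + 7P.
834 - 9P = -206 + 7P gives buyer price Pb = 65; sellers receive Ps = 65 − 16 = 49.
New quantity: Q = 834 − 9(65) = 249.
Buyer burden = 65 − 58 = 7; seller burden = 58 − 49 = 9.

Buyers bear $7, sellers bear $9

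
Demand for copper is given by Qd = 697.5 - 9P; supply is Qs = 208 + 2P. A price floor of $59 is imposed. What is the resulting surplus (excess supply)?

Equilibrium price would be P* = 44.5, so the floor at 59 binds.
At P = 59: Qd = 166.5, Qs = 326.
Surplus = 326 − 166.5 = 159.5.

Surplus = 159.5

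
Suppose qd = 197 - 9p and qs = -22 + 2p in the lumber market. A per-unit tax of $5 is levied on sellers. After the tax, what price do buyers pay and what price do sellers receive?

Buyers pay 229/11, sellers receive 174/11

Pre-tax equilibrium: p* = 219/11, q* = 196/11.
Tax on sellers shifts supply to qs = -22 + 2(p − 5) = -32 + 2p.
197 - 9p = -32 + 2p gives buyer price pb = 229/11; sellers receive ps = 229/11 − 5 = 174/11.
New quantity: q = 197 − 9(229/11) = 106/11.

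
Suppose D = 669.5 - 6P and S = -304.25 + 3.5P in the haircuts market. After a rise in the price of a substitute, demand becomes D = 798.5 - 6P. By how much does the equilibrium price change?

Original equilibrium: P* = 102.5, Q* = 54.5.
New equilibrium: 798.5 - 6P = -304.25 + 3.5P, so 1102.75 = 9.5P and P' = 4411/38; Q' = 798.5 − 6(4411/38) = 3877/38.
Change in price: 4411/38 − 102.5 = 258/19.

ΔP = 258/19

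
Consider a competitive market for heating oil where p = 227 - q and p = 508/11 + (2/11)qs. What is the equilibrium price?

p* = 74

Set the two price expressions equal: 227 - q = 508/11 + (2/11)q.
1989/11 = (13/11)q, so q* = 153.
p* = 227 − (1)(153) = 74.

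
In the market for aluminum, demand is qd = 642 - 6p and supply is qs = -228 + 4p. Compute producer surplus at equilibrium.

Producer surplus = 1800

Equilibrium: 642 - 6p = -228 + 4p gives p* = 87, q* = 120.
Supply starts at p = 57 (where qs = 0).
PS = ½(87 − 57)(120) = 1800.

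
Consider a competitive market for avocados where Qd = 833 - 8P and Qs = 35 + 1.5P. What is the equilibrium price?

P* = 84

Set Qd = Qs: 833 - 8P = 35 + 1.5P.
798 = 9.5P, so P* = 84.
Q* = 833 − 8(84) = 161.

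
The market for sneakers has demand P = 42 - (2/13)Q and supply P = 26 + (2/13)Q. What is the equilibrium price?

P* = 34

Set the two price expressions equal: 42 - (2/13)Q = 26 + (2/13)Q.
16 = (4/13)Q, so Q* = 52.
P* = 42 − (2/13)(52) = 34.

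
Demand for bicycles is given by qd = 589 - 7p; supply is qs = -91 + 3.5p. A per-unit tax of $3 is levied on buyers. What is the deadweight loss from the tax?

Pre-tax equilibrium: p* = 1360/21, q* = 407/3.
Tax on buyers shifts demand to qd = 589 − 7(p + 3) = 568 - 7p.
568 - 7p = -91 + 3.5p gives seller price ps = 1318/21; buyers pay pb = 1318/21 + 3 = 1381/21.
New quantity: q = 589 − 7(1381/21) = 386/3.
DWL = ½ × 3 × (407/3 − 386/3) = 10.5.

Deadweight loss = 10.5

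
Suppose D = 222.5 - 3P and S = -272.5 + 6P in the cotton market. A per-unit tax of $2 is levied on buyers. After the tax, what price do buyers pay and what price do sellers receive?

Pre-tax equilibrium: P* = 55, Q* = 57.5.
Tax on buyers shifts demand to D = 222.5 − 3(P + 2) = 216.5 - 3P.
216.5 - 3P = -272.5 + 6P gives seller price Ps = 163/3; buyers pay Pb = 163/3 + 2 = 169/3.
New quantity: Q = 222.5 − 3(169/3) = 53.5.

Buyers pay 169/3, sellers receive 163/3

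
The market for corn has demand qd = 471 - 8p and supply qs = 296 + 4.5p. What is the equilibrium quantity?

Set qd = qs: 471 - 8p = 296 + 4.5p.
175 = 12.5p, so p* = 14.
q* = 471 − 8(14) = 359.

q* = 359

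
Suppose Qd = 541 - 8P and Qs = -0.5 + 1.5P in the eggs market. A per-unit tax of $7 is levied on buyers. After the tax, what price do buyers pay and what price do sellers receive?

Pre-tax equilibrium: P* = 57, Q* = 85.
Tax on buyers shifts demand to Qd = 541 − 8(P + 7) = 485 - 8P.
485 - 8P = -0.5 + 1.5P gives seller price Ps = 971/19; buyers pay Pb = 971/19 + 7 = 1104/19.
New quantity: Q = 541 − 8(1104/19) = 1447/19.

Buyers pay 1104/19, sellers receive 971/19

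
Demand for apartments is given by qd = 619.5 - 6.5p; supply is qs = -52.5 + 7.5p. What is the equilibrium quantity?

q* = 307.5

Set qd = qs: 619.5 - 6.5p = -52.5 + 7.5p.
672 = 14p, so p* = 48.
q* = 619.5 − 6.5(48) = 307.5.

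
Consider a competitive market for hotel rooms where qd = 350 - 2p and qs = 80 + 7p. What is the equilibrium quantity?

Set qd = qs: 350 - 2p = 80 + 7p.
270 = 9p, so p* = 30.
q* = 350 − 2(30) = 290.

q* = 290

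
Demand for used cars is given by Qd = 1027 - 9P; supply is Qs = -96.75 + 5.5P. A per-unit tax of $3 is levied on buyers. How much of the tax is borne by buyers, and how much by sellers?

Buyers bear 33/29, sellers bear 54/29

Pre-tax equilibrium: P* = 77.5, Q* = 329.5.
Tax on buyers shifts demand to Qd = 1027 − 9(P + 3) = 1000 - 9P.
1000 - 9P = -96.75 + 5.5P gives seller price Ps = 4387/58; buyers pay Pb = 4387/58 + 3 = 4561/58.
New quantity: Q = 1027 − 9(4561/58) = 18517/58.
Buyer burden = 4561/58 − 77.5 = 33/29; seller burden = 77.5 − 4387/58 = 54/29.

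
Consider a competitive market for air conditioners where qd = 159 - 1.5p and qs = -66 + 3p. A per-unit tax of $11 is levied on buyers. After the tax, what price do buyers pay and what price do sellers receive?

Pre-tax equilibrium: p* = 50, q* = 84.
Tax on buyers shifts demand to qd = 159 − 1.5(p + 11) = 142.5 - 1.5p.
142.5 - 1.5p = -66 + 3p gives seller price ps = 139/3; buyers pay pb = 139/3 + 11 = 172/3.
New quantity: q = 159 − 1.5(172/3) = 73.

Buyers pay 172/3, sellers receive 139/3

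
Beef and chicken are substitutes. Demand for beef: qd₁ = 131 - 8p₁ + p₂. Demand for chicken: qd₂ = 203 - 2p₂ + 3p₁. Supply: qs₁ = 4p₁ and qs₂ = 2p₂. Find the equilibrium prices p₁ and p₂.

Market 1: 131 - 8p₁ + p₂ = 4p₁ → 12p₁ - p₂ = 131.
Market 2: 4p₂ - 3p₁ = 203.
Eliminating p₂: 4×(1) + 1×(2) gives 45p₁ = 727, so p₁ = 727/45.
Back-substitute into (2): p₂ = (203 + 3×727/45) / 4 = 943/15.

p₁ = 727/45, p₂ = 943/15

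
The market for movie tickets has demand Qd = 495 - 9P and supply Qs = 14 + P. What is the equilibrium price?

Set Qd = Qs: 495 - 9P = 14 + P.
481 = 10P, so P* = 48.1.
Q* = 495 − 9(48.1) = 62.1.

P* = 48.1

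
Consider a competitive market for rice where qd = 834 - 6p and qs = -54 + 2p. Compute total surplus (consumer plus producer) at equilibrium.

Total surplus = 9408

Equilibrium: 834 - 6p = -54 + 2p gives p* = 111, q* = 168.
Demand choke price: p = 139; supply starts at p = 27.
CS = ½(139 − 111)(168) = 2352; PS = ½(111 − 27)(168) = 7056.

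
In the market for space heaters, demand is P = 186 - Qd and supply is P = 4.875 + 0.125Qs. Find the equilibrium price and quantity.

P* = 25, Q* = 161

Set the two price expressions equal: 186 - Q = 4.875 + 0.125Q.
181.125 = 1.125Q, so Q* = 161.
P* = 186 − (1)(161) = 25.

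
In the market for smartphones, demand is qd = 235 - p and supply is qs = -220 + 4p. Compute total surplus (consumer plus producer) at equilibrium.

Total surplus = 12960

Equilibrium: 235 - p = -220 + 4p gives p* = 91, q* = 144.
Demand choke price: p = 235; supply starts at p = 55.
CS = ½(235 − 91)(144) = 10368; PS = ½(91 − 55)(144) = 2592.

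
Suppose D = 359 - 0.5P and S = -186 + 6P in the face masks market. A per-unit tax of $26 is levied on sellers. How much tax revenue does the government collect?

Tax revenue = 7932

Pre-tax equilibrium: P* = 1090/13, Q* = 4122/13.
Tax on sellers shifts supply to S = -186 + 6(P − 26) = -342 + 6P.
359 - 0.5P = -342 + 6P gives buyer price Pb = 1402/13; sellers receive Ps = 1402/13 − 26 = 1064/13.
New quantity: Q = 359 − 0.5(1402/13) = 3966/13.
Revenue = 26 × 3966/13 = 7932.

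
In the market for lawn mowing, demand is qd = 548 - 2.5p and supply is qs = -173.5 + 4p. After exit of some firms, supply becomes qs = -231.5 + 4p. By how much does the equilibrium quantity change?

Original equilibrium: p* = 111, q* = 270.5.
New equilibrium: 548 - 2.5p = -231.5 + 4p, so 779.5 = 6.5p and p' = 1559/13; q' = 548 − 2.5(1559/13) = 6453/26.
Change in quantity: 6453/26 − 270.5 = -290/13.

Δq = -290/13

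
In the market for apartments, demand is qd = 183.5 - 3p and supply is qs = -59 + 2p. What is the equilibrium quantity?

Set qd = qs: 183.5 - 3p = -59 + 2p.
242.5 = 5p, so p* = 48.5.
q* = 183.5 − 3(48.5) = 38.

q* = 38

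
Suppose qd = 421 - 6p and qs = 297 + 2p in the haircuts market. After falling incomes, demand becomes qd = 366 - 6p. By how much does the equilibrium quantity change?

Δq = -13.75

Original equilibrium: p* = 15.5, q* = 328.
New equilibrium: 366 - 6p = 297 + 2p, so 69 = 8p and p' = 8.625; q' = 366 − 6(8.625) = 314.25.
Change in quantity: 314.25 − 328 = -13.75.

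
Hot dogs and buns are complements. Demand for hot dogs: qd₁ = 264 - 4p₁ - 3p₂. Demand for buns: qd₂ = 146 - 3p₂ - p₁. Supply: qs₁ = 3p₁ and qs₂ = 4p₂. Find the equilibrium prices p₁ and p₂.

Market 1: 264 - 4p₁ - 3p₂ = 3p₁ → 7p₁ + 3p₂ = 264.
Market 2: 7p₂ + p₁ = 146.
Eliminating p₂: 7×(1) − 3×(2) gives 46p₁ = 1410, so p₁ = 705/23.
Back-substitute into (2): p₂ = (146 − 1×705/23) / 7 = 379/23.

p₁ = 705/23, p₂ = 379/23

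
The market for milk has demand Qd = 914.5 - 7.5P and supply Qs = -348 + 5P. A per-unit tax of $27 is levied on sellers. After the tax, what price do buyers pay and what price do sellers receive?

Pre-tax equilibrium: P* = 101, Q* = 157.
Tax on sellers shifts supply to Qs = -348 + 5(P − 27) = -483 + 5P.
914.5 - 7.5P = -483 + 5P gives buyer price Pb = 111.8; sellers receive Ps = 111.8 − 27 = 84.8.
New quantity: Q = 914.5 − 7.5(111.8) = 76.

Buyers pay $111.8, sellers receive $84.8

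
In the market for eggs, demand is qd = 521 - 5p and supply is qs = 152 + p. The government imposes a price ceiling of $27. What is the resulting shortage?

Shortage = 207

Equilibrium price would be p* = 61.5, so the ceiling at 27 binds.
At p = 27: qd = 521 − 5(27) = 386, qs = 152 + 1(27) = 179.
Shortage = 386 − 179 = 207.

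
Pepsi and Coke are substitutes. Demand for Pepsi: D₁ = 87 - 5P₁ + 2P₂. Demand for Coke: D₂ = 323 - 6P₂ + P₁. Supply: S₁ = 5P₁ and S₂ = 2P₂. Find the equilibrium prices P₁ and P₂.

Market 1: 87 - 5P₁ + 2P₂ = 5P₁ → 10P₁ - 2P₂ = 87.
Market 2: 8P₂ - P₁ = 323.
Eliminating P₂: 8×(1) + 2×(2) gives 78P₁ = 1342, so P₁ = 671/39.
Back-substitute into (2): P₂ = (323 + 1×671/39) / 8 = 3317/78.

P₁ = 671/39, P₂ = 3317/78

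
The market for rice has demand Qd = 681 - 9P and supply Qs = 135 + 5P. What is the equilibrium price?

P* = 39

Set Qd = Qs: 681 - 9P = 135 + 5P.
546 = 14P, so P* = 39.
Q* = 681 − 9(39) = 330.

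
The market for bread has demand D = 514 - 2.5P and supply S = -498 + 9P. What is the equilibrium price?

P* = 88

Set D = S: 514 - 2.5P = -498 + 9P.
1012 = 11.5P, so P* = 88.
Q* = 514 − 2.5(88) = 294.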